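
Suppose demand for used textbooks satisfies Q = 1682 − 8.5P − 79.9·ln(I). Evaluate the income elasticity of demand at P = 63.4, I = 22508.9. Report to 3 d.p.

-0.233

At P = 63.4, I = 22508.9: Q = 342.369.
Holding P constant, ∂Q/∂I = -79.9/I = -0.00354971.
η_I = (∂Q/∂I)·(I/Q) = -0.00354971 × (22508.9/342.369) = -0.233.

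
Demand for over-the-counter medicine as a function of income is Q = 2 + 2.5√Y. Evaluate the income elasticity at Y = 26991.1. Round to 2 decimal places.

0.50

At Y = 26991.1: Q = 412.724.
dQ/dY = 2.5/(2√Y) = 0.00760851 at this income.
η = (dQ/dY)·(Y/Q) = 0.00760851 × (26991.1/412.724) = 0.50.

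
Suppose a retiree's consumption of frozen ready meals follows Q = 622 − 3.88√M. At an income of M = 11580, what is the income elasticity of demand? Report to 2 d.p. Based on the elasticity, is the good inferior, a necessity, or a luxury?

-1.02 (inferior good)

At M = 11580: Q = 204.472.
dQ/dM = -3.88/(2√M) = -0.018028 at this income.
η = (dQ/dM)·(M/Q) = -0.018028 × (11580/204.472) = -1.02.
Since η < 0, the good is an inferior good.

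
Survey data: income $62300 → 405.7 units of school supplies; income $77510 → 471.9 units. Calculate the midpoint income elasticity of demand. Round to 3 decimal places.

ΔQ = 471.9 − 405.7 = 66.2; midpoint Q̄ = (405.7 + 471.9)/2 = 438.8.
ΔI = 77510 − 62300 = 15210; midpoint Ī = (62300 + 77510)/2 = 69905.
η = (ΔQ/Q̄) ÷ (ΔI/Ī) = (66.2/438.8) ÷ (15210/69905) = 0.693.

0.693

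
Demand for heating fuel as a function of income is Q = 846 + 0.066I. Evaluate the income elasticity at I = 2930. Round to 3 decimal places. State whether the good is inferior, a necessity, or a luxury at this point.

0.186 (necessity)

At I = 2930: Q = 1039.380.
dQ/dI = 0.066.
η = (dQ/dI)·(I/Q) = 0.066 × (2930/1039.380) = 0.186.
Since 0 < η < 1, the good is a necessity.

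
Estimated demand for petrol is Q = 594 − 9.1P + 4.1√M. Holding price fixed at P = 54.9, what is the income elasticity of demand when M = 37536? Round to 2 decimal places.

0.45

At P = 54.9, M = 37536: Q = 888.753.
Holding P constant, ∂Q/∂M = 4.1/(2√M) = 0.0105811.
η_M = (∂Q/∂M)·(M/Q) = 0.0105811 × (37536/888.753) = 0.45.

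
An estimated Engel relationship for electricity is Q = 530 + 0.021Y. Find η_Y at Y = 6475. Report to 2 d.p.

0.20

At Y = 6475: Q = 665.975.
dQ/dY = 0.021.
η = (dQ/dY)·(Y/Q) = 0.021 × (6475/665.975) = 0.20.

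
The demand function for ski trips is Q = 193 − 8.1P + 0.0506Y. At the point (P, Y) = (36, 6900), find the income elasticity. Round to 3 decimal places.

At P = 36, Y = 6900: Q = 250.540.
Holding P constant, ∂Q/∂Y = 0.0506.
η_Y = (∂Q/∂Y)·(Y/Q) = 0.0506 × (6900/250.540) = 1.394.

1.394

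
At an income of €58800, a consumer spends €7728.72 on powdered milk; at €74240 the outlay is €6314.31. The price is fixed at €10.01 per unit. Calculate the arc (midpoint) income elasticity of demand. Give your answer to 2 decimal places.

-0.87

With a constant price, Q₁ = 7728.72/10.01 = 772.100 and Q₂ = 6314.31/10.01 = 630.800 (equivalently, work directly with expenditure since P cancels).
Midpoint %ΔQ = (6314.31 − 7728.72)/7021.52 = -0.20144; midpoint %ΔI = (74240 − 58800)/66520 = 0.23211.
η = -0.20144 / 0.23211 = -0.87.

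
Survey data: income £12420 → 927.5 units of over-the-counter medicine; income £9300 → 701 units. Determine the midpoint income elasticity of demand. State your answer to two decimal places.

ΔQ = 701 − 927.5 = -226.5; midpoint Q̄ = (927.5 + 701)/2 = 814.25.
ΔI = 9300 − 12420 = -3120; midpoint Ī = (12420 + 9300)/2 = 10860.
η = (ΔQ/Q̄) ÷ (ΔI/Ī) = (-226.5/814.25) ÷ (-3120/10860) = 0.97.

0.97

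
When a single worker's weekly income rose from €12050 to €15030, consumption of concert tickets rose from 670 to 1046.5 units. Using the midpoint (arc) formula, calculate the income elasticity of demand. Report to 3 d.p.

1.993

ΔQ = 1046.5 − 670 = 376.5; midpoint Q̄ = (670 + 1046.5)/2 = 858.25.
ΔI = 15030 − 12050 = 2980; midpoint Ī = (12050 + 15030)/2 = 13540.
η = (ΔQ/Q̄) ÷ (ΔI/Ī) = (376.5/858.25) ÷ (2980/13540) = 1.993.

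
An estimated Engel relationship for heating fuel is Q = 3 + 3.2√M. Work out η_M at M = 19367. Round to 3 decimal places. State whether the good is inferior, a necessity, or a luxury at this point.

At M = 19367: Q = 448.329.
dQ/dM = 3.2/(2√M) = 0.0114971 at this income.
η = (dQ/dM)·(M/Q) = 0.0114971 × (19367/448.329) = 0.497.
Since 0 < η < 1, the good is a necessity.

0.497 (necessity)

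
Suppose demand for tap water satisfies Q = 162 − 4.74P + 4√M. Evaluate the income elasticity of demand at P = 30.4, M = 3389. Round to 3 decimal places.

0.464

At P = 30.4, M = 3389: Q = 250.764.
Holding P constant, ∂Q/∂M = 4/(2√M) = 0.0343553.
η_M = (∂Q/∂M)·(M/Q) = 0.0343553 × (3389/250.764) = 0.464.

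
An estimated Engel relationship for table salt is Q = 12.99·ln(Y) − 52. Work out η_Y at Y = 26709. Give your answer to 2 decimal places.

0.16

At Y = 26709: Q = 80.404.
dQ/dY = 12.99/Y = 0.000486353 at this income.
η = (dQ/dY)·(Y/Q) = 0.000486353 × (26709/80.404) = 0.16.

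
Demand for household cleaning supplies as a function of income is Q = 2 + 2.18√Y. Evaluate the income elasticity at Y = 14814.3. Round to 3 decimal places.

0.496

At Y = 14814.3: Q = 267.337.
dQ/dY = 2.18/(2√Y) = 0.00895542 at this income.
η = (dQ/dY)·(Y/Q) = 0.00895542 × (14814.3/267.337) = 0.496.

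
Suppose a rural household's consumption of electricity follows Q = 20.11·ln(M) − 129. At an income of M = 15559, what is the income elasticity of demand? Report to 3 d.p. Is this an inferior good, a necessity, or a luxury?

At M = 15559: Q = 65.110.
dQ/dM = 20.11/M = 0.0012925 at this income.
η = (dQ/dM)·(M/Q) = 0.0012925 × (15559/65.110) = 0.309.
Since 0 < η < 1, the good is a necessity.

0.309 (necessity)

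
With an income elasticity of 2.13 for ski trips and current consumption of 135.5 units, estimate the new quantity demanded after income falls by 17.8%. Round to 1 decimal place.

84.1

%ΔQ ≈ η × %ΔI = 2.13 × (-17.8%) = -37.914%.
New Q ≈ 135.5 × (1 − 0.37914) = 84.1.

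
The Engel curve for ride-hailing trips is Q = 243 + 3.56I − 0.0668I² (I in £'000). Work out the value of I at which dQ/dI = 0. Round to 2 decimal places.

26.65

dQ/dI = 3.56 − 0.1336I.
The good is inferior where dQ/dI < 0. Setting dQ/dI = 0 gives I = 3.56 / 0.1336 = 26.65.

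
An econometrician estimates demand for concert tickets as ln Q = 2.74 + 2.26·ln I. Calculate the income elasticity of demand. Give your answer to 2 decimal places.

2.26

In a log-linear demand, the coefficient on ln I is the income elasticity.
So η = 2.26.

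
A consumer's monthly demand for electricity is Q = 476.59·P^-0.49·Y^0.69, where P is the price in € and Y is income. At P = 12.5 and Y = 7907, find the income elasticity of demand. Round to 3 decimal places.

For a multiplicative demand Q = A·P^α·Y^β, the income elasticity is β everywhere.
Here β = 0.69, so η = 0.690.

0.690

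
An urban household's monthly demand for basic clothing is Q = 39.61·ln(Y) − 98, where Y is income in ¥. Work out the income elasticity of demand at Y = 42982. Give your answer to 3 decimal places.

At Y = 42982: Q = 324.581.
dQ/dY = 39.61/Y = 0.000921549 at this income.
η = (dQ/dY)·(Y/Q) = 0.000921549 × (42982/324.581) = 0.122.

0.122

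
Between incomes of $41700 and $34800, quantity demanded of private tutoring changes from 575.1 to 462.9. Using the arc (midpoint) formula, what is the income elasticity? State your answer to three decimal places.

1.198

ΔQ = 462.9 − 575.1 = -112.2; midpoint Q̄ = (575.1 + 462.9)/2 = 519.
ΔI = 34800 − 41700 = -6900; midpoint Ī = (41700 + 34800)/2 = 38250.
η = (ΔQ/Q̄) ÷ (ΔI/Ī) = (-112.2/519) ÷ (-6900/38250) = 1.198.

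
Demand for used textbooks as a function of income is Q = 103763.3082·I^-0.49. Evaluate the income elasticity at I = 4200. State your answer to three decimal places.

For Q = A·I^β the income elasticity is constant and equal to β.
Here β = -0.49, so η = -0.490.

-0.490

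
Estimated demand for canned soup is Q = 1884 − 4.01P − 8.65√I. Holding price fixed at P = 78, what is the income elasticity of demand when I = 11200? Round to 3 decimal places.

-0.698

At P = 78, I = 11200: Q = 655.790.
Holding P constant, ∂Q/∂I = -8.65/(2√I) = -0.0408674.
η_I = (∂Q/∂I)·(I/Q) = -0.0408674 × (11200/655.790) = -0.698.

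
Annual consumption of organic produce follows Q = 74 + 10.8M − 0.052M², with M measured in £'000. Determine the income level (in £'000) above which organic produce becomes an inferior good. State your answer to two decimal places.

103.85

dQ/dM = 10.8 − 0.104M.
The good is inferior where dQ/dM < 0. Setting dQ/dM = 0 gives M = 10.8 / 0.104 = 103.85.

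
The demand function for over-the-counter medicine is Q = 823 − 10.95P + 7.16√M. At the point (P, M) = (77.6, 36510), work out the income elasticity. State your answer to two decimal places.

At P = 77.6, M = 36510: Q = 1341.383.
Holding P constant, ∂Q/∂M = 7.16/(2√M) = 0.018736.
η_M = (∂Q/∂M)·(M/Q) = 0.018736 × (36510/1341.383) = 0.51.

0.51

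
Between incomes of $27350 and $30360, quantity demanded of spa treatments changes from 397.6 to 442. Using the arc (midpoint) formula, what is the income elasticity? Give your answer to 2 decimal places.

ΔQ = 442 − 397.6 = 44.4; midpoint Q̄ = (397.6 + 442)/2 = 419.8.
ΔI = 30360 − 27350 = 3010; midpoint Ī = (27350 + 30360)/2 = 28855.
η = (ΔQ/Q̄) ÷ (ΔI/Ī) = (44.4/419.8) ÷ (3010/28855) = 1.01.

1.01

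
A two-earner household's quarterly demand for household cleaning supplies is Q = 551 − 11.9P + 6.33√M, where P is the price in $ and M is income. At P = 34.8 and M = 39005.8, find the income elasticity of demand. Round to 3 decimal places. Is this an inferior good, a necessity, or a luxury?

0.451 (necessity)

At P = 34.8, M = 39005.8: Q = 1387.048.
Holding P constant, ∂Q/∂M = 6.33/(2√M) = 0.0160254.
η_M = (∂Q/∂M)·(M/Q) = 0.0160254 × (39005.8/1387.048) = 0.451.
Since 0 < η < 1, this is a necessity.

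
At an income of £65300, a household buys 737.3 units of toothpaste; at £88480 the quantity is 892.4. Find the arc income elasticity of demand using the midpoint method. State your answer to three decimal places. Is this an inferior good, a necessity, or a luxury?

ΔQ = 892.4 − 737.3 = 155.1; midpoint Q̄ = (737.3 + 892.4)/2 = 814.85.
ΔI = 88480 − 65300 = 23180; midpoint Ī = (65300 + 88480)/2 = 76890.
η = (ΔQ/Q̄) ÷ (ΔI/Ī) = (155.1/814.85) ÷ (23180/76890) = 0.631.
0 < η < 1 ⇒ necessity.

0.631 (necessity)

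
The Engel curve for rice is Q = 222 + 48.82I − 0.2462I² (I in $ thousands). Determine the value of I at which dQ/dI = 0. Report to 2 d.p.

99.15

dQ/dI = 48.82 − 0.4924I.
The good is inferior where dQ/dI < 0. Setting dQ/dI = 0 gives I = 48.82 / 0.4924 = 99.15.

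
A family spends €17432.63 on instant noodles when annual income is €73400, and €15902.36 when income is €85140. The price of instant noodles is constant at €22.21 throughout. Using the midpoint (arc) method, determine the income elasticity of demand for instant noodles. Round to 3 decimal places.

With a constant price, Q₁ = 17432.63/22.21 = 784.900 and Q₂ = 15902.36/22.21 = 716.000 (equivalently, work directly with expenditure since P cancels).
Midpoint %ΔQ = (15902.36 − 17432.63)/16667.50 = -0.09181; midpoint %ΔI = (85140 − 73400)/79270 = 0.14810.
η = -0.09181 / 0.14810 = -0.620.

-0.620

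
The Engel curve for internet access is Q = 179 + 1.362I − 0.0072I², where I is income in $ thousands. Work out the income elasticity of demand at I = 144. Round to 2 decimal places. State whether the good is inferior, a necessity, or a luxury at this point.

At I = 144: Q = 225.8288.
dQ/dI = 1.362 − 0.0144I = -0.71160.
η = (dQ/dI)·(I/Q) = -0.71160 × (144/225.8288) = -0.45.
η < 0 ⇒ inferior good.

-0.45 (inferior good)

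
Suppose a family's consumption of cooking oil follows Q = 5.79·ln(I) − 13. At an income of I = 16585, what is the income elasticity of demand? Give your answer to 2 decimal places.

0.13

At I = 16585: Q = 43.257.
dQ/dI = 5.79/I = 0.000349111 at this income.
η = (dQ/dI)·(I/Q) = 0.000349111 × (16585/43.257) = 0.13.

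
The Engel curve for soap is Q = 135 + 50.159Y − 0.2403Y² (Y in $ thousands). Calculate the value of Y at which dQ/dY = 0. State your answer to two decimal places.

dQ/dY = 50.159 − 0.4806Y.
The good is inferior where dQ/dY < 0. Setting dQ/dY = 0 gives Y = 50.159 / 0.4806 = 104.37.

104.37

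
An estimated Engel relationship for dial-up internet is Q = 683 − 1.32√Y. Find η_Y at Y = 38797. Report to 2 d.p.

At Y = 38797: Q = 423.000.
dQ/dY = -1.32/(2√Y) = -0.00335077 at this income.
η = (dQ/dY)·(Y/Q) = -0.00335077 × (38797/423.000) = -0.31.

-0.31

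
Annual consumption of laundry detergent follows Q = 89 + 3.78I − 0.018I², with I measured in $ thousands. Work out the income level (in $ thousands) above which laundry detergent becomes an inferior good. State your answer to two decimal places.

105.00

dQ/dI = 3.78 − 0.036I.
The good is inferior where dQ/dI < 0. Setting dQ/dI = 0 gives I = 3.78 / 0.036 = 105.00.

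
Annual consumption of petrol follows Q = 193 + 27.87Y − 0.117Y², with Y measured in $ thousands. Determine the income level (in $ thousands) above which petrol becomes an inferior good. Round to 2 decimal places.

119.10

dQ/dY = 27.87 − 0.234Y.
The good is inferior where dQ/dY < 0. Setting dQ/dY = 0 gives Y = 27.87 / 0.234 = 119.10.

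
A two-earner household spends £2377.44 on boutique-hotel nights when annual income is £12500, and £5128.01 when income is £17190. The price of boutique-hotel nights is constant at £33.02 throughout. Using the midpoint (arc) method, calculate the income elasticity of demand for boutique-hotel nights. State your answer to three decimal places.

2.320

With a constant price, Q₁ = 2377.44/33.02 = 72.000 and Q₂ = 5128.01/33.02 = 155.300 (equivalently, work directly with expenditure since P cancels).
Midpoint %ΔQ = (5128.01 − 2377.44)/3752.73 = 0.73295; midpoint %ΔI = (17190 − 12500)/14845 = 0.31593.
η = 0.73295 / 0.31593 = 2.320.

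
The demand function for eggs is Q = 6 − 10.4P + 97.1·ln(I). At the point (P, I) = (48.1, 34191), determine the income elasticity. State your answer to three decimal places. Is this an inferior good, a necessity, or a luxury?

0.187 (necessity)

At P = 48.1, I = 34191: Q = 519.457.
Holding P constant, ∂Q/∂I = 97.1/I = 0.00283993.
η_I = (∂Q/∂I)·(I/Q) = 0.00283993 × (34191/519.457) = 0.187.
Since 0 < η < 1, this is a necessity.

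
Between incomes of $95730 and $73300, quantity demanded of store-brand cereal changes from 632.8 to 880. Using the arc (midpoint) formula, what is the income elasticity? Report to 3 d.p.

ΔQ = 880 − 632.8 = 247.2; midpoint Q̄ = (632.8 + 880)/2 = 756.4.
ΔI = 73300 − 95730 = -22430; midpoint Ī = (95730 + 73300)/2 = 84515.
η = (ΔQ/Q̄) ÷ (ΔI/Ī) = (247.2/756.4) ÷ (-22430/84515) = -1.231.

-1.231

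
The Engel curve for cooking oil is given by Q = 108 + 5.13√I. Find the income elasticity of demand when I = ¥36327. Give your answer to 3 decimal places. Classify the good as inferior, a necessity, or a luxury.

At I = 36327: Q = 1085.760.
dQ/dI = 5.13/(2√I) = 0.0134578 at this income.
η = (dQ/dI)·(I/Q) = 0.0134578 × (36327/1085.760) = 0.450.
Since 0 < η < 1, the good is a necessity.

0.450 (necessity)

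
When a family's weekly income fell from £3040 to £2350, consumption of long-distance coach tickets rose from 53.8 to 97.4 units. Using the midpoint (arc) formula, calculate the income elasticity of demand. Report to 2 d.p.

-2.25

ΔQ = 97.4 − 53.8 = 43.6; midpoint Q̄ = (53.8 + 97.4)/2 = 75.6.
ΔI = 2350 − 3040 = -690; midpoint Ī = (3040 + 2350)/2 = 2695.
η = (ΔQ/Q̄) ÷ (ΔI/Ī) = (43.6/75.6) ÷ (-690/2695) = -2.25.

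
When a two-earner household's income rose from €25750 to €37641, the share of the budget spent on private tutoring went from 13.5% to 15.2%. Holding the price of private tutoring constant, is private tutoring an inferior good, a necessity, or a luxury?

The budget share rises as income rises, so η > 1.

luxury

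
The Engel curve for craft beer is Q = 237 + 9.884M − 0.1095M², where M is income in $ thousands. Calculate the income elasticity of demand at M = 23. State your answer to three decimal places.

0.274

At M = 23: Q = 406.4065.
dQ/dM = 9.884 − 0.219M = 4.84700.
η = (dQ/dM)·(M/Q) = 4.84700 × (23/406.4065) = 0.274.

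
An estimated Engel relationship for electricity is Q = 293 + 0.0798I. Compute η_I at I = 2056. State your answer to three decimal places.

0.359

At I = 2056: Q = 457.069.
dQ/dI = 0.0798.
η = (dQ/dI)·(I/Q) = 0.0798 × (2056/457.069) = 0.359.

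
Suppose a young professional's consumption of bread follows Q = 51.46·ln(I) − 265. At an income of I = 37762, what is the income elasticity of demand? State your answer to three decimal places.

At I = 37762: Q = 277.340.
dQ/dI = 51.46/I = 0.00136275 at this income.
η = (dQ/dI)·(I/Q) = 0.00136275 × (37762/277.340) = 0.186.

0.186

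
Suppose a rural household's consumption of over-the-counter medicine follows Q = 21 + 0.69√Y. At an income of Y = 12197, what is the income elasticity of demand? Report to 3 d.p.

At Y = 12197: Q = 97.204.
dQ/dY = 0.69/(2√Y) = 0.00312387 at this income.
η = (dQ/dY)·(Y/Q) = 0.00312387 × (12197/97.204) = 0.392.

0.392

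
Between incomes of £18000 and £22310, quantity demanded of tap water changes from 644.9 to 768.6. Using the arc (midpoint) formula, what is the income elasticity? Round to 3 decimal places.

0.818

ΔQ = 768.6 − 644.9 = 123.7; midpoint Q̄ = (644.9 + 768.6)/2 = 706.75.
ΔI = 22310 − 18000 = 4310; midpoint Ī = (18000 + 22310)/2 = 20155.
η = (ΔQ/Q̄) ÷ (ΔI/Ī) = (123.7/706.75) ÷ (4310/20155) = 0.818.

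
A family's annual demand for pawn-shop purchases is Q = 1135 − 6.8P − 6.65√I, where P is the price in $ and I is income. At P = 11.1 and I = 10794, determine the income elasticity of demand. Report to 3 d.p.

-0.937

At P = 11.1, I = 10794: Q = 368.624.
Holding P constant, ∂Q/∂I = -6.65/(2√I) = -0.0320037.
η_I = (∂Q/∂I)·(I/Q) = -0.0320037 × (10794/368.624) = -0.937.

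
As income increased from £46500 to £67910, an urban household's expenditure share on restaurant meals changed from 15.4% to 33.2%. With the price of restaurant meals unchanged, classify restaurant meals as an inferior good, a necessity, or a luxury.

The budget share rises as income rises, so η > 1.

luxury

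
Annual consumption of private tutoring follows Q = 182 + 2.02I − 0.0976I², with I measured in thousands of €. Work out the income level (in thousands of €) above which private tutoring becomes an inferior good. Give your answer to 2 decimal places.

10.35

dQ/dI = 2.02 − 0.1952I.
The good is inferior where dQ/dI < 0. Setting dQ/dI = 0 gives I = 2.02 / 0.1952 = 10.35.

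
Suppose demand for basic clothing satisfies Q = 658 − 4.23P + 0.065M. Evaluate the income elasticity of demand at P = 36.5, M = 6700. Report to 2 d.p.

At P = 36.5, M = 6700: Q = 939.105.
Holding P constant, ∂Q/∂M = 0.065.
η_M = (∂Q/∂M)·(M/Q) = 0.065 × (6700/939.105) = 0.46.

0.46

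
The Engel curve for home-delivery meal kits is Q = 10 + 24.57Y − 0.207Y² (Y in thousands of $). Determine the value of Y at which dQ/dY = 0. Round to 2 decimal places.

dQ/dY = 24.57 − 0.414Y.
The good is inferior where dQ/dY < 0. Setting dQ/dY = 0 gives Y = 24.57 / 0.414 = 59.35.

59.35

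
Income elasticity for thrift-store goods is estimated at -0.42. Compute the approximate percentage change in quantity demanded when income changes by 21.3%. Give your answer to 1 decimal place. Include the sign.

-8.9%

%ΔQ ≈ η × %ΔI = -0.42 × 21.3% = -8.9%.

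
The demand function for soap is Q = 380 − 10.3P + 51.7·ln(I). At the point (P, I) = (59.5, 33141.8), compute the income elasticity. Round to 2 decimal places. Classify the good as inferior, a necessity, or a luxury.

0.17 (necessity)

At P = 59.5, I = 33141.8: Q = 305.272.
Holding P constant, ∂Q/∂I = 51.7/I = 0.00155996.
η_I = (∂Q/∂I)·(I/Q) = 0.00155996 × (33141.8/305.272) = 0.17.
Since 0 < η < 1, this is a necessity.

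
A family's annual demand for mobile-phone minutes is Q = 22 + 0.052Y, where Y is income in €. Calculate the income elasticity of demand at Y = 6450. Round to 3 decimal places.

0.938

At Y = 6450: Q = 357.400.
dQ/dY = 0.052.
η = (dQ/dY)·(Y/Q) = 0.052 × (6450/357.400) = 0.938.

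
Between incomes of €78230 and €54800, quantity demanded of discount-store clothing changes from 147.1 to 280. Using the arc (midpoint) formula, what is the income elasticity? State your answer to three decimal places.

ΔQ = 280 − 147.1 = 132.9; midpoint Q̄ = (147.1 + 280)/2 = 213.55.
ΔI = 54800 − 78230 = -23430; midpoint Ī = (78230 + 54800)/2 = 66515.
η = (ΔQ/Q̄) ÷ (ΔI/Ī) = (132.9/213.55) ÷ (-23430/66515) = -1.767.

-1.767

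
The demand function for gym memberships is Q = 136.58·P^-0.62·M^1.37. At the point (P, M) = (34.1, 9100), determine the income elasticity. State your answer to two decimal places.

1.37

For a multiplicative demand Q = A·P^α·M^β, the income elasticity is β everywhere.
Here β = 1.37, so η = 1.37.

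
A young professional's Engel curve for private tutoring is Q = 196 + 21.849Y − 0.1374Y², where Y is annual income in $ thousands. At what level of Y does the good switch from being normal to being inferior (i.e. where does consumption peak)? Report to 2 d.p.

dQ/dY = 21.849 − 0.2748Y.
The good is inferior where dQ/dY < 0. Setting dQ/dY = 0 gives Y = 21.849 / 0.2748 = 79.51.

79.51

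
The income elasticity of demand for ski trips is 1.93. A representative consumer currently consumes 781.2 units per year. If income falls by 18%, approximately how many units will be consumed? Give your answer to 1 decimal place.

509.8

%ΔQ ≈ η × %ΔI = 1.93 × (-18%) = -34.74%.
New Q ≈ 781.2 × (1 − 0.3474) = 509.8.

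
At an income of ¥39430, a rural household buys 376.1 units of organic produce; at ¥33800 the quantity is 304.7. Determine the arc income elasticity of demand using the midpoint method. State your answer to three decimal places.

ΔQ = 304.7 − 376.1 = -71.4; midpoint Q̄ = (376.1 + 304.7)/2 = 340.4.
ΔI = 33800 − 39430 = -5630; midpoint Ī = (39430 + 33800)/2 = 36615.
η = (ΔQ/Q̄) ÷ (ΔI/Ī) = (-71.4/340.4) ÷ (-5630/36615) = 1.364.

1.364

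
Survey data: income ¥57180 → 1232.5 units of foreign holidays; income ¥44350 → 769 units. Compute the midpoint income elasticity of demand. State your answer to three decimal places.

ΔQ = 769 − 1232.5 = -463.5; midpoint Q̄ = (1232.5 + 769)/2 = 1000.75.
ΔI = 44350 − 57180 = -12830; midpoint Ī = (57180 + 44350)/2 = 50765.
η = (ΔQ/Q̄) ÷ (ΔI/Ī) = (-463.5/1000.75) ÷ (-12830/50765) = 1.833.

1.833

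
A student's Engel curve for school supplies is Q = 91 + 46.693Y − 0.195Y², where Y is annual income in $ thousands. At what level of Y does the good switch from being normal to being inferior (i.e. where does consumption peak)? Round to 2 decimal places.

119.73

dQ/dY = 46.693 − 0.39Y.
The good is inferior where dQ/dY < 0. Setting dQ/dY = 0 gives Y = 46.693 / 0.39 = 119.73.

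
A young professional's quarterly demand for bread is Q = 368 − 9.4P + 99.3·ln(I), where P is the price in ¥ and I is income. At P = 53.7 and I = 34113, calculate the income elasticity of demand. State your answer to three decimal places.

0.110

At P = 53.7, I = 34113: Q = 899.657.
Holding P constant, ∂Q/∂I = 99.3/I = 0.00291091.
η_I = (∂Q/∂I)·(I/Q) = 0.00291091 × (34113/899.657) = 0.110.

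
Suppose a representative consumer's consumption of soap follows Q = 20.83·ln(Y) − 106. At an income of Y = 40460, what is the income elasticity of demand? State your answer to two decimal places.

0.18

At Y = 40460: Q = 114.966.
dQ/dY = 20.83/Y = 0.000514829 at this income.
η = (dQ/dY)·(Y/Q) = 0.000514829 × (40460/114.966) = 0.18.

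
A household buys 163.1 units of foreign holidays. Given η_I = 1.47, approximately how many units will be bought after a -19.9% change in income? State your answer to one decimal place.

%ΔQ ≈ η × %ΔI = 1.47 × (-19.9%) = -29.253%.
New Q ≈ 163.1 × (1 − 0.29253) = 115.4.

115.4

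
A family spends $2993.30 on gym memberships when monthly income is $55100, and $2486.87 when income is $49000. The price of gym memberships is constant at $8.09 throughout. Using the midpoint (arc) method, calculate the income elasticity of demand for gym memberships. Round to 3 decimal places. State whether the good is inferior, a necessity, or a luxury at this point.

With a constant price, Q₁ = 2993.30/8.09 = 370.000 and Q₂ = 2486.87/8.09 = 307.400 (equivalently, work directly with expenditure since P cancels).
Midpoint %ΔQ = (2486.87 − 2993.30)/2740.09 = -0.18482; midpoint %ΔI = (49000 − 55100)/52050 = -0.11720.
η = -0.18482 / -0.11720 = 1.577.
η > 1 ⇒ luxury.

1.577 (luxury)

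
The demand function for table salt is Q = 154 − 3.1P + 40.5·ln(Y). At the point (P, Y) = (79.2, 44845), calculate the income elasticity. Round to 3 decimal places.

At P = 79.2, Y = 44845: Q = 342.274.
Holding P constant, ∂Q/∂Y = 40.5/Y = 0.000903111.
η_Y = (∂Q/∂Y)·(Y/Q) = 0.000903111 × (44845/342.274) = 0.118.

0.118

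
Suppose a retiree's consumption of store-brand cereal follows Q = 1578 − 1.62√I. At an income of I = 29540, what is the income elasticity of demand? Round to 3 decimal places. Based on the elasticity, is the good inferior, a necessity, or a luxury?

At I = 29540: Q = 1299.567.
dQ/dI = -1.62/(2√I) = -0.00471281 at this income.
η = (dQ/dI)·(I/Q) = -0.00471281 × (29540/1299.567) = -0.107.
Since η < 0, the good is an inferior good.

-0.107 (inferior good)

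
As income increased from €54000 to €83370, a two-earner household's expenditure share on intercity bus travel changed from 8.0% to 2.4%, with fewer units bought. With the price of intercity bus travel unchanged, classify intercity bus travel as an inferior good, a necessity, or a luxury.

Quantity demanded falls as income rises, so η < 0.

inferior good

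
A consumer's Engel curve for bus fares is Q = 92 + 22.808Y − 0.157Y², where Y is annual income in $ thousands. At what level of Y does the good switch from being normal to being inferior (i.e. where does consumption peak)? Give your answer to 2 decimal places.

72.64

dQ/dY = 22.808 − 0.314Y.
The good is inferior where dQ/dY < 0. Setting dQ/dY = 0 gives Y = 22.808 / 0.314 = 72.64.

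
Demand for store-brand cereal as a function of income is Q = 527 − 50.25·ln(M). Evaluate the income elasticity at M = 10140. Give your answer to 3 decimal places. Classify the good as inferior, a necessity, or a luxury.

At M = 10140: Q = 63.482.
dQ/dM = -50.25/M = -0.00495562 at this income.
η = (dQ/dM)·(M/Q) = -0.00495562 × (10140/63.482) = -0.792.
Since η < 0, the good is an inferior good.

-0.792 (inferior good)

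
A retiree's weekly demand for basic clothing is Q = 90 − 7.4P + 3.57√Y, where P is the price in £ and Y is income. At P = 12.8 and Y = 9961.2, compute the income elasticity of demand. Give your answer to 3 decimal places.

0.507

At P = 12.8, Y = 9961.2: Q = 351.587.
Holding P constant, ∂Q/∂Y = 3.57/(2√Y) = 0.0178847.
η_Y = (∂Q/∂Y)·(Y/Q) = 0.0178847 × (9961.2/351.587) = 0.507.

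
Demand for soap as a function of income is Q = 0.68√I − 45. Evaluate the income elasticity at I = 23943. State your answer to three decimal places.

0.874

At I = 23943: Q = 60.220.
dQ/dI = 0.68/(2√I) = 0.0021973 at this income.
η = (dQ/dI)·(I/Q) = 0.0021973 × (23943/60.220) = 0.874.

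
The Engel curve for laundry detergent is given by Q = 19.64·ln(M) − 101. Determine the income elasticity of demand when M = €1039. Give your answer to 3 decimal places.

At M = 1039: Q = 35.420.
dQ/dM = 19.64/M = 0.0189028 at this income.
η = (dQ/dM)·(M/Q) = 0.0189028 × (1039/35.420) = 0.554.

0.554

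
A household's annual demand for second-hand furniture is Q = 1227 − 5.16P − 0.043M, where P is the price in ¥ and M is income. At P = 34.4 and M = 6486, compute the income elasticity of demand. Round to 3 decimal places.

At P = 34.4, M = 6486: Q = 770.598.
Holding P constant, ∂Q/∂M = −0.043.
η_M = (∂Q/∂M)·(M/Q) = -0.043 × (6486/770.598) = -0.362.

-0.362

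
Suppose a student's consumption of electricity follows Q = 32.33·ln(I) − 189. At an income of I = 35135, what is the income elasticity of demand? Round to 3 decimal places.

0.216

At I = 35135: Q = 149.397.
dQ/dI = 32.33/I = 0.000920165 at this income.
η = (dQ/dI)·(I/Q) = 0.000920165 × (35135/149.397) = 0.216.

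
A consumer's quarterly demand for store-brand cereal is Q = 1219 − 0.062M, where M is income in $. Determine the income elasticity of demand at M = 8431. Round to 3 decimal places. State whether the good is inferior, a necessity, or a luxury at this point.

-0.751 (inferior good)

At M = 8431: Q = 696.278.
dQ/dM = −0.062.
η = (dQ/dM)·(M/Q) = -0.062 × (8431/696.278) = -0.751.
Since η < 0, the good is an inferior good.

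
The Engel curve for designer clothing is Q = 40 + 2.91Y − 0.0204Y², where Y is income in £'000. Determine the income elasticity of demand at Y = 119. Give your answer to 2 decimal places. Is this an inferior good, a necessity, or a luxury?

-2.38 (inferior good)

At Y = 119: Q = 97.4056.
dQ/dY = 2.91 − 0.0408Y = -1.94520.
η = (dQ/dY)·(Y/Q) = -1.94520 × (119/97.4056) = -2.38.
η < 0 ⇒ inferior good.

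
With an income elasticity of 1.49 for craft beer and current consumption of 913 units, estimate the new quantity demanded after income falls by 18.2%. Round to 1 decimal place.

%ΔQ ≈ η × %ΔI = 1.49 × (-18.2%) = -27.118%.
New Q ≈ 913 × (1 − 0.27118) = 665.4.

665.4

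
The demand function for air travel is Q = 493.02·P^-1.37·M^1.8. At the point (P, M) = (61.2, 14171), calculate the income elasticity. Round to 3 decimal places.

1.800

For a multiplicative demand Q = A·P^α·M^β, the income elasticity is β everywhere.
Here β = 1.8, so η = 1.800.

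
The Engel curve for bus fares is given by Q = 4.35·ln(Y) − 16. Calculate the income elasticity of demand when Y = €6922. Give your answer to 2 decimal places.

0.19

At Y = 6922: Q = 22.465.
dQ/dY = 4.35/Y = 0.000628431 at this income.
η = (dQ/dY)·(Y/Q) = 0.000628431 × (6922/22.465) = 0.19.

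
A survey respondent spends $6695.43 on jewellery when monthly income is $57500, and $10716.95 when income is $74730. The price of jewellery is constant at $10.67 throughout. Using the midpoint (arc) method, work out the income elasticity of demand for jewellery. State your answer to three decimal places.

With a constant price, Q₁ = 6695.43/10.67 = 627.500 and Q₂ = 10716.95/10.67 = 1004.400 (equivalently, work directly with expenditure since P cancels).
Midpoint %ΔQ = (10716.95 − 6695.43)/8706.19 = 0.46192; midpoint %ΔI = (74730 − 57500)/66115 = 0.26061.
η = 0.46192 / 0.26061 = 1.772.

1.772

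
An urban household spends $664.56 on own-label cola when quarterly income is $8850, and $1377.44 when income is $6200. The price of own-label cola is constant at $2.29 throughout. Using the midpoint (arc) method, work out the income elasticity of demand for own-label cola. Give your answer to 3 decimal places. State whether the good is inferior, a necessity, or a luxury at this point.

With a constant price, Q₁ = 664.56/2.29 = 290.201 and Q₂ = 1377.44/2.29 = 601.502 (equivalently, work directly with expenditure since P cancels).
Midpoint %ΔQ = (1377.44 − 664.56)/1021.00 = 0.69822; midpoint %ΔI = (6200 − 8850)/7525 = -0.35216.
η = 0.69822 / -0.35216 = -1.983.
η < 0 ⇒ inferior good.

-1.983 (inferior good)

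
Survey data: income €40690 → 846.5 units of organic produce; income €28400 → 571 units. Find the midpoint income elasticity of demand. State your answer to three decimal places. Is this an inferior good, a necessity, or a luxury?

ΔQ = 571 − 846.5 = -275.5; midpoint Q̄ = (846.5 + 571)/2 = 708.75.
ΔI = 28400 − 40690 = -12290; midpoint Ī = (40690 + 28400)/2 = 34545.
η = (ΔQ/Q̄) ÷ (ΔI/Ī) = (-275.5/708.75) ÷ (-12290/34545) = 1.093.
η > 1 ⇒ luxury.

1.093 (luxury)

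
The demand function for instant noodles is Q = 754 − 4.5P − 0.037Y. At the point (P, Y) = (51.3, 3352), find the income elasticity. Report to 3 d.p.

-0.311

At P = 51.3, Y = 3352: Q = 399.126.
Holding P constant, ∂Q/∂Y = −0.037.
η_Y = (∂Q/∂Y)·(Y/Q) = -0.037 × (3352/399.126) = -0.311.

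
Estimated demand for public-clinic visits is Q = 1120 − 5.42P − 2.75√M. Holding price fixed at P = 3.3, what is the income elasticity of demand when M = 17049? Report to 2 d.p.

-0.24

At P = 3.3, M = 17049: Q = 743.041.
Holding P constant, ∂Q/∂M = -2.75/(2√M) = -0.0105306.
η_M = (∂Q/∂M)·(M/Q) = -0.0105306 × (17049/743.041) = -0.24.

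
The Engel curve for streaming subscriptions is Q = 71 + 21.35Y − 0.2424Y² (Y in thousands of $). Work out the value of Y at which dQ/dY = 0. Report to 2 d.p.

44.04

dQ/dY = 21.35 − 0.4848Y.
The good is inferior where dQ/dY < 0. Setting dQ/dY = 0 gives Y = 21.35 / 0.4848 = 44.04.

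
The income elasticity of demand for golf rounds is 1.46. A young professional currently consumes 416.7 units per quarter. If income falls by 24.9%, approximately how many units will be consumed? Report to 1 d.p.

265.2

%ΔQ ≈ η × %ΔI = 1.46 × (-24.9%) = -36.354%.
New Q ≈ 416.7 × (1 − 0.36354) = 265.2.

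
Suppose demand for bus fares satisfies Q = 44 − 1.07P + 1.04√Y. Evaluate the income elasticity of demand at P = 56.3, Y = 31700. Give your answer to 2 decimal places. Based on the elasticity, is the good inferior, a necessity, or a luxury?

At P = 56.3, Y = 31700: Q = 168.926.
Holding P constant, ∂Q/∂Y = 1.04/(2√Y) = 0.00292061.
η_Y = (∂Q/∂Y)·(Y/Q) = 0.00292061 × (31700/168.926) = 0.55.
Since 0 < η < 1, this is a necessity.

0.55 (necessity)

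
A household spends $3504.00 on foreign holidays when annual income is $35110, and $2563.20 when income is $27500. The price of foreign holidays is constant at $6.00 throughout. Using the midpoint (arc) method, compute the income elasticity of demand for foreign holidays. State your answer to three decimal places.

With a constant price, Q₁ = 3504.00/6.00 = 584.000 and Q₂ = 2563.20/6.00 = 427.200 (equivalently, work directly with expenditure since P cancels).
Midpoint %ΔQ = (2563.20 − 3504.00)/3033.60 = -0.31013; midpoint %ΔI = (27500 − 35110)/31305 = -0.24309.
η = -0.31013 / -0.24309 = 1.276.

1.276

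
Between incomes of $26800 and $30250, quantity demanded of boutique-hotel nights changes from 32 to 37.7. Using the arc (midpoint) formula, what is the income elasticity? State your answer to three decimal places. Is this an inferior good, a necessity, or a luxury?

1.352 (luxury)

ΔQ = 37.7 − 32 = 5.7; midpoint Q̄ = (32 + 37.7)/2 = 34.85.
ΔI = 30250 − 26800 = 3450; midpoint Ī = (26800 + 30250)/2 = 28525.
η = (ΔQ/Q̄) ÷ (ΔI/Ī) = (5.7/34.85) ÷ (3450/28525) = 1.352.
η > 1 ⇒ luxury.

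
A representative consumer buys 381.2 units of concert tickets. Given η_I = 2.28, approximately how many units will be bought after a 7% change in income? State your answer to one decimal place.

%ΔQ ≈ η × %ΔI = 2.28 × 7% = 15.96%.
New Q ≈ 381.2 × (1 + 0.1596) = 442.0.

442.0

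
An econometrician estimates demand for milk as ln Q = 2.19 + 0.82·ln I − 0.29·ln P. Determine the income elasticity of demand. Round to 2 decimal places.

In a log-linear demand, the coefficient on ln I is the income elasticity.
So η = 0.82.

0.82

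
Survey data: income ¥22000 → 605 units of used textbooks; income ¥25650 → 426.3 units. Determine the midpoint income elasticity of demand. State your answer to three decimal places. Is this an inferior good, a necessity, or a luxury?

-2.262 (inferior good)

ΔQ = 426.3 − 605 = -178.7; midpoint Q̄ = (605 + 426.3)/2 = 515.65.
ΔI = 25650 − 22000 = 3650; midpoint Ī = (22000 + 25650)/2 = 23825.
η = (ΔQ/Q̄) ÷ (ΔI/Ī) = (-178.7/515.65) ÷ (3650/23825) = -2.262.
η < 0 ⇒ inferior good.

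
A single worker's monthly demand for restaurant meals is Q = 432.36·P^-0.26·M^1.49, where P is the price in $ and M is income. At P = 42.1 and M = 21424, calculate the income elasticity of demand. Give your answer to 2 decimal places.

For a multiplicative demand Q = A·P^α·M^β, the income elasticity is β everywhere.
Here β = 1.49, so η = 1.49.

1.49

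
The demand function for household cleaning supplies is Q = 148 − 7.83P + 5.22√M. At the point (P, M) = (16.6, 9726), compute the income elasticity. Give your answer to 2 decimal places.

At P = 16.6, M = 9726: Q = 532.821.
Holding P constant, ∂Q/∂M = 5.22/(2√M) = 0.0264651.
η_M = (∂Q/∂M)·(M/Q) = 0.0264651 × (9726/532.821) = 0.48.

0.48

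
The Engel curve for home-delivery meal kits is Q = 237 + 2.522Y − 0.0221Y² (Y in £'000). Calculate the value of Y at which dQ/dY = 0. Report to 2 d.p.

dQ/dY = 2.522 − 0.0442Y.
The good is inferior where dQ/dY < 0. Setting dQ/dY = 0 gives Y = 2.522 / 0.0442 = 57.06.

57.06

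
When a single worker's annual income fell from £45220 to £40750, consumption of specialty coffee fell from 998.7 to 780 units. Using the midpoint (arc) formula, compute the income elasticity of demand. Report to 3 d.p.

ΔQ = 780 − 998.7 = -218.7; midpoint Q̄ = (998.7 + 780)/2 = 889.35.
ΔI = 40750 − 45220 = -4470; midpoint Ī = (45220 + 40750)/2 = 42985.
η = (ΔQ/Q̄) ÷ (ΔI/Ī) = (-218.7/889.35) ÷ (-4470/42985) = 2.365.

2.365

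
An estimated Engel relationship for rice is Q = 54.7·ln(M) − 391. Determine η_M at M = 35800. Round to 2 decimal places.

0.30

At M = 35800: Q = 182.568.
dQ/dM = 54.7/M = 0.00152793 at this income.
η = (dQ/dM)·(M/Q) = 0.00152793 × (35800/182.568) = 0.30.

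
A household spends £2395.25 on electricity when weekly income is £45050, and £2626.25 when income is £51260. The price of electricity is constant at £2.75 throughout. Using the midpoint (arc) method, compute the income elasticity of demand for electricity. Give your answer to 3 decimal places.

With a constant price, Q₁ = 2395.25/2.75 = 871.000 and Q₂ = 2626.25/2.75 = 955.000 (equivalently, work directly with expenditure since P cancels).
Midpoint %ΔQ = (2626.25 − 2395.25)/2510.75 = 0.09200; midpoint %ΔI = (51260 − 45050)/48155 = 0.12896.
η = 0.09200 / 0.12896 = 0.713.

0.713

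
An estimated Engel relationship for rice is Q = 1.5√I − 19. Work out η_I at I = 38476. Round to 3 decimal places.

0.535

At I = 38476: Q = 275.230.
dQ/dI = 1.5/(2√I) = 0.00382355 at this income.
η = (dQ/dI)·(I/Q) = 0.00382355 × (38476/275.230) = 0.535.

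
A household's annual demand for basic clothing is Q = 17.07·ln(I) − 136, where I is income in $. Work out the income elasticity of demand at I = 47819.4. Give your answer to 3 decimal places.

0.356

At I = 47819.4: Q = 47.932.
dQ/dI = 17.07/I = 0.000356968 at this income.
η = (dQ/dI)·(I/Q) = 0.000356968 × (47819.4/47.932) = 0.356.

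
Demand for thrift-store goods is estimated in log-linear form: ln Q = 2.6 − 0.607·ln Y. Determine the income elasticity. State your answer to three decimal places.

-0.607

In a log-linear demand, the coefficient on ln Y is the income elasticity.
So η = -0.607.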